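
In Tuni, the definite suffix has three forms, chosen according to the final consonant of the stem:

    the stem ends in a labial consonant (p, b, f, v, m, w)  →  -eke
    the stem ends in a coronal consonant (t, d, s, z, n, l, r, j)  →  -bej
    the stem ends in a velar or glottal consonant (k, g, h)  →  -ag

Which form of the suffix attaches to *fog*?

-ag

The final consonant of *fog* is /g/, which is velar/glottal, so the suffix is -ag.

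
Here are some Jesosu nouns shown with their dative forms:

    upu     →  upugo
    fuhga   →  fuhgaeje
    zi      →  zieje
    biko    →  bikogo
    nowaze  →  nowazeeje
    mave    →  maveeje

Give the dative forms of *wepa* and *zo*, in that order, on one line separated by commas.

The alternation tracks the last vowel of the stem — -go when the last vowel of the stem is a rounded vowel (*upu*, *biko*); -eje when the last vowel of the stem is an unrounded vowel (*fuhga*, *zi*, *nowaze*, *mave*).
*wepa* — last vowel /a/ (an unrounded vowel) → -eje → *wepaeje*.
Since the last vowel of *zo* is /o/ (a rounded vowel), it takes -go, giving *zogo*.

wepaeje, zogo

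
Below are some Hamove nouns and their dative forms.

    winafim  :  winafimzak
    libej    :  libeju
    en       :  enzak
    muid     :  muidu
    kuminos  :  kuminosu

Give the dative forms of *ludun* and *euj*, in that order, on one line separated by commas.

The pattern is nasality of the final consonant: -zak when the stem ends in a nasal (*winafim*, *en*); -u when the stem ends in a non-nasal consonant (*libej*, *muid*, *kuminos*).
*ludun* — final consonant /n/ (a nasal) → -zak → *ludunzak*.
The final consonant of *euj* is /j/, which is non-nasal, so the suffix is -u, giving *euju*.

ludunzak, euju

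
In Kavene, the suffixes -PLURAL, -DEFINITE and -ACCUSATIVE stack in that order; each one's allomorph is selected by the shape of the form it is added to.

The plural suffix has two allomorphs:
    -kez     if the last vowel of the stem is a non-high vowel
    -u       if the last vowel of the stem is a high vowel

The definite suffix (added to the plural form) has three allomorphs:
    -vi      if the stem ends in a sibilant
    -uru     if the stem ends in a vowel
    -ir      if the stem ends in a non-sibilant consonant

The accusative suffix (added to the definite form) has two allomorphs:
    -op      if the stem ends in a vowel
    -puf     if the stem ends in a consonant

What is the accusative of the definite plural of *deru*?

The last vowel of *deru* is /u/, which is a high vowel, so the plural suffix is -u, giving *deruu*.
The final sound of the plural form *deruu* is /u/, which is a vowel, so the definite suffix is -uru, giving *deruuuru*.
The final sound of the definite form *deruuuru* is /u/, which is a vowel, so the accusative suffix is -op, giving *deruuuruop*.

deruuuruop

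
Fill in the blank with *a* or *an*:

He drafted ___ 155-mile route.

The indefinite article is chosen by the initial *sound* of the following word, not its spelling.
The number *155* is spoken "one hundred …", beginning with /wʌn/ — a consonant sound.
So the article is *a*: He drafted a 155-mile route.

a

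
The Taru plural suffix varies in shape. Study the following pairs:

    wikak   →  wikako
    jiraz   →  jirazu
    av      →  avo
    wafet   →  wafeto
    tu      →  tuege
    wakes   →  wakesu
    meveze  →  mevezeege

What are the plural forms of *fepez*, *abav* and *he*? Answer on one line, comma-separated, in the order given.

fepezu, abavo, heege

Looking at the final sound of each stem: -u when the stem ends in a sibilant (*jiraz*, *wakes*); -o when the stem ends in a non-sibilant consonant (*wikak*, *av*, *wafet*); -ege when the stem ends in a vowel (*tu*, *meveze*).
*fepez* — final sound /z/ (a sibilant) → -u → *fepezu*.
Since the final sound of *abav* is /v/ (a non-sibilant consonant), it takes -o, giving *abavo*.
Since the final sound of *he* is /e/ (a vowel), it takes -ege, giving *heege*.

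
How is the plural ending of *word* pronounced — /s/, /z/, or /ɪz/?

The stem *word* ends in a voiced non-sibilant sound.
The plural suffix surfaces as /ɪz/ after sibilants, /s/ after other voiceless consonants, and /z/ after other voiced sounds.
So the plural -s on *word* is pronounced /z/.

/z/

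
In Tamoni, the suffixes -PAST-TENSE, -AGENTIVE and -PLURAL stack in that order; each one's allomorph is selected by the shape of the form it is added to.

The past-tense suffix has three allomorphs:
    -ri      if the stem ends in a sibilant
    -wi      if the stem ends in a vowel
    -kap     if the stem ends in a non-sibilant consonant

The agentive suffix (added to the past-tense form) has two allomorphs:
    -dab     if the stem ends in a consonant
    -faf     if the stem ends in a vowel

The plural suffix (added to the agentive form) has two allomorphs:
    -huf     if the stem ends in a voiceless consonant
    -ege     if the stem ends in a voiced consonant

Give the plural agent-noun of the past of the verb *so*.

sowifafhuf

The final sound of *so* is /o/, which is a vowel, so the past-tense suffix is -wi, giving *sowi*.
The past-tense form *sowi* — final sound /i/ (a vowel) → -faf → *sowifaf*.
The final consonant of the agentive form *sowifaf* is /f/, which is voiceless, so the plural suffix is -huf, giving *sowifafhuf*.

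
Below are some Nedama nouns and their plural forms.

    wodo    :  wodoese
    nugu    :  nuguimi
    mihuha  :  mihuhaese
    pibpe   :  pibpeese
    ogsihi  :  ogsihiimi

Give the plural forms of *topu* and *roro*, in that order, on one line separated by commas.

The pattern is height harmony: -imi when the last vowel of the stem is a high vowel (*nugu*, *ogsihi*); -ese when the last vowel of the stem is a non-high vowel (*wodo*, *mihuha*, *pibpe*).
*topu*: last vowel = /u/, a high vowel → -imi → *topuimi*.
*roro*: last vowel = /o/, a non-high vowel → -ese → *roroese*.

topuimi, roroese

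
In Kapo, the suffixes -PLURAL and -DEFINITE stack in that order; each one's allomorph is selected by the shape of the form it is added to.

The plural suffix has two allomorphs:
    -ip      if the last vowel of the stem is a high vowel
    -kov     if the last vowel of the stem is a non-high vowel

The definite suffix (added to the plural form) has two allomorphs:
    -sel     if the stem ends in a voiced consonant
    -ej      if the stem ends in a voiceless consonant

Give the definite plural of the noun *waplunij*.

waplunijipej

Since the last vowel of *waplunij* is /i/ (a high vowel), it takes -ip, giving *waplunijip*.
The plural form *waplunijip*: final consonant = /p/, voiceless → -ej → *waplunijipej*.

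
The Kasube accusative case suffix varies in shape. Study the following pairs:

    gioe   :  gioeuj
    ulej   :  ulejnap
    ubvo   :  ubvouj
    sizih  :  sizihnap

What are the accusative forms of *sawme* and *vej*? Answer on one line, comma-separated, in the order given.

The pattern is consonant vs. vowel: -nap when the stem ends in a consonant (*ulej*, *sizih*); -uj when the stem ends in a vowel (*gioe*, *ubvo*).
The final sound of *sawme* is /e/, which is a vowel, so the suffix is -uj, giving *sawmeuj*.
Since the final sound of *vej* is /j/ (a consonant), it takes -nap, giving *vejnap*.

sawmeuj, vejnap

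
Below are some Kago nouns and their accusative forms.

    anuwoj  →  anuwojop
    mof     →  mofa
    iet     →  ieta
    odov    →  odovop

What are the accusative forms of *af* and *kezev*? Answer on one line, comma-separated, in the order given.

The pattern is voicing of the final consonant: -a when the stem ends in a voiceless consonant (*mof*, *iet*); -op when the stem ends in a voiced consonant (*anuwoj*, *odov*).
*af* — final consonant /f/ (voiceless) → -a → *afa*.
The final consonant of *kezev* is /v/, which is voiced, so the suffix is -op, giving *kezevop*.

afa, kezevop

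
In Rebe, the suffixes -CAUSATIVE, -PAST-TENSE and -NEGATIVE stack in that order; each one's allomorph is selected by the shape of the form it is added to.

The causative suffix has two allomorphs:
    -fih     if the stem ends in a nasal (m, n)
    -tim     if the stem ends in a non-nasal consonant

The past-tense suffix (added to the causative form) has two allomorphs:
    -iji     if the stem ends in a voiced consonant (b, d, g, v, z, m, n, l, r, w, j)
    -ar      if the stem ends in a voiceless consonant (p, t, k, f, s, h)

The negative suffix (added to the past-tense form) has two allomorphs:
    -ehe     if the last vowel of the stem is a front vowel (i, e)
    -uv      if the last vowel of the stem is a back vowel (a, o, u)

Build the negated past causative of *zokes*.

The final consonant of *zokes* is /s/, which is non-nasal, so the causative suffix is -tim, giving *zokestim*.
The final consonant of the causative form *zokestim* is /m/, which is voiced, so the past-tense suffix is -iji, giving *zokestimiji*.
The past-tense form *zokestimiji* — last vowel /i/ (a front vowel) → -ehe → *zokestimijiehe*.

zokestimijiehe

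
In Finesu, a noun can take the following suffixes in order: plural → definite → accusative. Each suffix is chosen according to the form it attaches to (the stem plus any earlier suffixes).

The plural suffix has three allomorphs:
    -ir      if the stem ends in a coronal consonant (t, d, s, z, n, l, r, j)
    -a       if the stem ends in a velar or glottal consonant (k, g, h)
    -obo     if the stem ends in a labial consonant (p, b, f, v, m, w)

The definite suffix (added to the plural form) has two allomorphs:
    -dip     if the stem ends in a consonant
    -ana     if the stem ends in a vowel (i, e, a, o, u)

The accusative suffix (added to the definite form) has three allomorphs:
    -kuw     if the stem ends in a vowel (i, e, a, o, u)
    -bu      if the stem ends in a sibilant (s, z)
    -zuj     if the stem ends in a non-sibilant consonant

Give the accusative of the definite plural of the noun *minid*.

Since the final consonant of *minid* is /d/ (coronal), it takes -ir, giving *minidir*.
Since the final sound of the plural form *minidir* is /r/ (a consonant), it takes -dip, giving *minidirdip*.
Since the final sound of the definite form *minidirdip* is /p/ (a non-sibilant consonant), it takes -zuj, giving *minidirdipzuj*.

minidirdipzuj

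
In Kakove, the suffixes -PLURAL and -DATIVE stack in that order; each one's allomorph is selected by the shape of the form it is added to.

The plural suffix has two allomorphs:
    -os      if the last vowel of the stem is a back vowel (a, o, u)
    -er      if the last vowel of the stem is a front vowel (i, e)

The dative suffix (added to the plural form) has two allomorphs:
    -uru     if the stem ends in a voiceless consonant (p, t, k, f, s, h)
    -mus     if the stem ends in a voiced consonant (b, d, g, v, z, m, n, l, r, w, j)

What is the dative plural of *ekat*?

*ekat*: last vowel = /a/, a back vowel → -os → *ekatos*.
Since the final consonant of the plural form *ekatos* is /s/ (voiceless), it takes -uru, giving *ekatosuru*.

ekatosuru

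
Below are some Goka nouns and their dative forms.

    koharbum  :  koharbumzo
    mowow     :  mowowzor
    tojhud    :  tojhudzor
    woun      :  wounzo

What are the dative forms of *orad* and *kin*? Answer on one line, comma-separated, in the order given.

The suffix is conditioned by the final consonant: -zo when the stem ends in a nasal (*koharbum*, *woun*); -zor when the stem ends in a non-nasal consonant (*mowow*, *tojhud*).
Since the final consonant of *orad* is /d/ (non-nasal), it takes -zor, giving *oradzor*.
Since the final consonant of *kin* is /n/ (a nasal), it takes -zo, giving *kinzo*.

oradzor, kinzo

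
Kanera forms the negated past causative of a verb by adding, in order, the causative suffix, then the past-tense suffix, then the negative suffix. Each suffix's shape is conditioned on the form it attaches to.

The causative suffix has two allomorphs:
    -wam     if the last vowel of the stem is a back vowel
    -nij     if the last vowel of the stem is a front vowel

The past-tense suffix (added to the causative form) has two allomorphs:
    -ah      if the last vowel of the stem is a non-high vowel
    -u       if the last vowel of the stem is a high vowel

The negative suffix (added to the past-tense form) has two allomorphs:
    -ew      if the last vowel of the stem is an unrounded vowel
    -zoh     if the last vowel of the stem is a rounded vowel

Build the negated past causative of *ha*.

hawamahew

*ha* — last vowel /a/ (a back vowel) → -wam → *hawam*.
The causative form *hawam* — last vowel /a/ (a non-high vowel) → -ah → *hawamah*.
The past-tense form *hawamah* — last vowel /a/ (an unrounded vowel) → -ew → *hawamahew*.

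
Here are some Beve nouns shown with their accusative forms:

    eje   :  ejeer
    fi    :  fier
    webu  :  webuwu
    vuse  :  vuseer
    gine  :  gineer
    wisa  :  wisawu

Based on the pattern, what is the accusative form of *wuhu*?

wuhuwu

The suffix is conditioned by the last vowel: -er when the last vowel of the stem is a front vowel (*eje*, *fi*, *vuse*, *gine*); -wu when the last vowel of the stem is a back vowel (*webu*, *wisa*).
*wuhu*: last vowel = /u/, a back vowel → -wu → *wuhuwu*.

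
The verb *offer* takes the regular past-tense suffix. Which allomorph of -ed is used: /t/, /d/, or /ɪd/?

/d/

The stem *offer* ends in a voiced sound other than /d/.
The -ed suffix is realized as /ɪd/ after /t, d/; as /t/ after other voiceless consonants; and as /d/ after other voiced sounds.
So -ed on *offer* is pronounced /d/.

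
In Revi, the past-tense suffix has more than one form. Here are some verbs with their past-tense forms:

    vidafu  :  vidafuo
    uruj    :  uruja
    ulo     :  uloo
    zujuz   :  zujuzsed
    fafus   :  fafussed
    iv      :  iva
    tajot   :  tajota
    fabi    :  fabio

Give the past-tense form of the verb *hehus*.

The suffix is conditioned by the final sound: -sed when the stem ends in a sibilant (*zujuz*, *fafus*); -a when the stem ends in a non-sibilant consonant (*uruj*, *iv*, *tajot*); -o when the stem ends in a vowel (*vidafu*, *ulo*, *fabi*).
Since the final sound of *hehus* is /s/ (a sibilant), it takes -sed, giving *hehussed*.

hehussed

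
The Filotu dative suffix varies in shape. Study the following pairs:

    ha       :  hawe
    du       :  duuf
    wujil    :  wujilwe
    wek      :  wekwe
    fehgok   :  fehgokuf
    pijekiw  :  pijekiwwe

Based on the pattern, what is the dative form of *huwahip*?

The pattern is rounding harmony: -uf when the last vowel of the stem is a rounded vowel (*du*, *fehgok*); -we when the last vowel of the stem is an unrounded vowel (*ha*, *wujil*, *wek*, *pijekiw*).
Since the last vowel of *huwahip* is /i/ (an unrounded vowel), it takes -we, giving *huwahipwe*.

huwahipwe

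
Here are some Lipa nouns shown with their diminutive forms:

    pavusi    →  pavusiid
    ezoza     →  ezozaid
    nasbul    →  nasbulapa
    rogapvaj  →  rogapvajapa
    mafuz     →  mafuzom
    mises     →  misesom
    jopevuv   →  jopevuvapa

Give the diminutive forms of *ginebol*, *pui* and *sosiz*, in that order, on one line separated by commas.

Looking at the final sound of each stem: -om when the stem ends in a sibilant (*mafuz*, *mises*); -apa when the stem ends in a non-sibilant consonant (*nasbul*, *rogapvaj*, *jopevuv*); -id when the stem ends in a vowel (*pavusi*, *ezoza*).
Since the final sound of *ginebol* is /l/ (a non-sibilant consonant), it takes -apa, giving *ginebolapa*.
Since the final sound of *pui* is /i/ (a vowel), it takes -id, giving *puiid*.
The final sound of *sosiz* is /z/, which is a sibilant, so the suffix is -om, giving *sosizom*.

ginebolapa, puiid, sosizom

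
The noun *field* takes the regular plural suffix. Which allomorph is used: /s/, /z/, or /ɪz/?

The stem *field* ends in a voiced non-sibilant sound.
The plural suffix surfaces as /ɪz/ after sibilants, /s/ after other voiceless consonants, and /z/ after other voiced sounds.
So the plural -s on *field* is pronounced /z/.

/z/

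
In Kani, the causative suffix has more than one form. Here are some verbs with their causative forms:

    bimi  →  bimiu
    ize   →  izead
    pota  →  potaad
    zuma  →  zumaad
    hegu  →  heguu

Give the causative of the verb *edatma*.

The suffix is conditioned by the last vowel: -u when the last vowel of the stem is a high vowel (*bimi*, *hegu*); -ad when the last vowel of the stem is a non-high vowel (*ize*, *pota*, *zuma*).
*edatma*: last vowel = /a/, a non-high vowel → -ad → *edatmaad*.

edatmaad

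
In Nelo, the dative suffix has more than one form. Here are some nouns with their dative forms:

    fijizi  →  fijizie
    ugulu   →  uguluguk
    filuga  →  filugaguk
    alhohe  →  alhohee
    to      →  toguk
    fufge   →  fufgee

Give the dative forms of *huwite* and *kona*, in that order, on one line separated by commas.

Looking at the last vowel of each stem: -e when the last vowel of the stem is a front vowel (*fijizi*, *alhohe*, *fufge*); -guk when the last vowel of the stem is a back vowel (*ugulu*, *filuga*, *to*).
The last vowel of *huwite* is /e/, which is a front vowel, so the suffix is -e, giving *huwitee*.
Since the last vowel of *kona* is /a/ (a back vowel), it takes -guk, giving *konaguk*.

huwitee, konaguk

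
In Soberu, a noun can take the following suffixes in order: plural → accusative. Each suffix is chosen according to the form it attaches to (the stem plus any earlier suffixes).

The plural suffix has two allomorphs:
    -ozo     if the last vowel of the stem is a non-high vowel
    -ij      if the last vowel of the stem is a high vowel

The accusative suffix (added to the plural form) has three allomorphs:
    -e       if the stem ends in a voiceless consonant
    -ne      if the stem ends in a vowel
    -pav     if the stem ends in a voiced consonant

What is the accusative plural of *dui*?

*dui*: last vowel = /i/, a high vowel → -ij → *duiij*.
Since the final sound of the plural form *duiij* is /j/ (a voiced consonant), it takes -pav, giving *duiijpav*.

duiijpav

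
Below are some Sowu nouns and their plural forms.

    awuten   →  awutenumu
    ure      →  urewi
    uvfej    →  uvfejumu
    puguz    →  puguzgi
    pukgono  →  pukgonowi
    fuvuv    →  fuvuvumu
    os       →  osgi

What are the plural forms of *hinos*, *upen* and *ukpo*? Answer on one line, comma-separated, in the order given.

hinosgi, upenumu, ukpowi

The alternation tracks the final sound of the stem — -gi when the stem ends in a sibilant (*puguz*, *os*); -umu when the stem ends in a non-sibilant consonant (*awuten*, *uvfej*, *fuvuv*); -wi when the stem ends in a vowel (*ure*, *pukgono*).
The final sound of *hinos* is /s/, which is a sibilant, so the suffix is -gi, giving *hinosgi*.
The final sound of *upen* is /n/, which is a non-sibilant consonant, so the suffix is -umu, giving *upenumu*.
The final sound of *ukpo* is /o/, which is a vowel, so the suffix is -wi, giving *ukpowi*.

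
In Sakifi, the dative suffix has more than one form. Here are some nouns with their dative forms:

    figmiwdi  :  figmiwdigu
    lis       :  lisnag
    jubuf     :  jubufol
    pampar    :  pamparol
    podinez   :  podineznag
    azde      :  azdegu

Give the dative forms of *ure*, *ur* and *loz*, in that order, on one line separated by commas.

The alternation tracks the final sound of the stem — -nag when the stem ends in a sibilant (*lis*, *podinez*); -ol when the stem ends in a non-sibilant consonant (*jubuf*, *pampar*); -gu when the stem ends in a vowel (*figmiwdi*, *azde*).
*ure* — final sound /e/ (a vowel) → -gu → *uregu*.
*ur* — final sound /r/ (a non-sibilant consonant) → -ol → *urol*.
*loz*: final sound = /z/, a sibilant → -nag → *loznag*.

uregu, urol, loznag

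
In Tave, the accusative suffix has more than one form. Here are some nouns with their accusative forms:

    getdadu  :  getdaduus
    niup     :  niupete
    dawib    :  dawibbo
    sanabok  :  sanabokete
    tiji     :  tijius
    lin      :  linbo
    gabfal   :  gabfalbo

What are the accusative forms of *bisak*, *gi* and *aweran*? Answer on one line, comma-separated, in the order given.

The alternation tracks the final sound of the stem — -ete when the stem ends in a voiceless consonant (*niup*, *sanabok*); -bo when the stem ends in a voiced consonant (*dawib*, *lin*, *gabfal*); -us when the stem ends in a vowel (*getdadu*, *tiji*).
The final sound of *bisak* is /k/, which is a voiceless consonant, so the suffix is -ete, giving *bisakete*.
*gi*: final sound = /i/, a vowel → -us → *gius*.
*aweran*: final sound = /n/, a voiced consonant → -bo → *aweranbo*.

bisakete, gius, aweranbo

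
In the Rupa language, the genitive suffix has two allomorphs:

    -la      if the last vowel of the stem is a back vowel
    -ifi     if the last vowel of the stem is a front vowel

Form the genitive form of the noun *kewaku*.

*kewaku* — last vowel /u/ (a back vowel) → -la → *kewakula*.

kewakula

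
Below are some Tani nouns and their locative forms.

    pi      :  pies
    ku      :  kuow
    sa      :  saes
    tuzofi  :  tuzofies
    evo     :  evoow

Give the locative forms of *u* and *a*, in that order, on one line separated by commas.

uow, aes

The pattern is rounding harmony: -ow when the last vowel of the stem is a rounded vowel (*ku*, *evo*); -es when the last vowel of the stem is an unrounded vowel (*pi*, *sa*, *tuzofi*).
Since the last vowel of *u* is /u/ (a rounded vowel), it takes -ow, giving *uow*.
Since the last vowel of *a* is /a/ (an unrounded vowel), it takes -es, giving *aes*.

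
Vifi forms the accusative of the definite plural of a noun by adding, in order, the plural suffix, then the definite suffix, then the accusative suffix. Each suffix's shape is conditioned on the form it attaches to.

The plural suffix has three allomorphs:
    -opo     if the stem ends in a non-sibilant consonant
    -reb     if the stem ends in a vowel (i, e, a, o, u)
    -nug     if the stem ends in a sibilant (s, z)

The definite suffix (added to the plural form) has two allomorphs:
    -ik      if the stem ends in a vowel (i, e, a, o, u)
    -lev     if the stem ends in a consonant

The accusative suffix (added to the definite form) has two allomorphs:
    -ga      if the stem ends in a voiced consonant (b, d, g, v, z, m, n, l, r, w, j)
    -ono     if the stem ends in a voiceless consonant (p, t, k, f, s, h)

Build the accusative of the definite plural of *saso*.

*saso* — final sound /o/ (a vowel) → -reb → *sasoreb*.
The plural form *sasoreb*: final sound = /b/, a consonant → -lev → *sasoreblev*.
The definite form *sasoreblev*: final consonant = /v/, voiced → -ga → *sasoreblevga*.

sasoreblevga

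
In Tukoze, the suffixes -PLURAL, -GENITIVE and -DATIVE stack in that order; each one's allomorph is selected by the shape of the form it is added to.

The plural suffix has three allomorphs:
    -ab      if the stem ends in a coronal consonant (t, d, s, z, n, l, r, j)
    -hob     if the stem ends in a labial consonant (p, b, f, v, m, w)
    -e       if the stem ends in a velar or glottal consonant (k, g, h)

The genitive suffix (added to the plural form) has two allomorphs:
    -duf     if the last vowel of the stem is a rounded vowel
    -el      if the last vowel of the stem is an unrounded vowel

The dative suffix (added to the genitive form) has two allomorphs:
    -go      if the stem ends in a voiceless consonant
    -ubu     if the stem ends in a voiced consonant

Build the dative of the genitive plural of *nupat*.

nupatabelubu

*nupat*: final consonant = /t/, coronal → -ab → *nupatab*.
Since the last vowel of the plural form *nupatab* is /a/ (an unrounded vowel), it takes -el, giving *nupatabel*.
The genitive form *nupatabel*: final consonant = /l/, voiced → -ubu → *nupatabelubu*.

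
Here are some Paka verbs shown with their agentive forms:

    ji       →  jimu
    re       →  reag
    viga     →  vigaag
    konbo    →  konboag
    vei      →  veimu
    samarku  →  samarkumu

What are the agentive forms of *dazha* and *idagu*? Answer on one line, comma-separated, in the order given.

The alternation tracks the last vowel of the stem — -mu when the last vowel of the stem is a high vowel (*ji*, *vei*, *samarku*); -ag when the last vowel of the stem is a non-high vowel (*re*, *viga*, *konbo*).
*dazha*: last vowel = /a/, a non-high vowel → -ag → *dazhaag*.
The last vowel of *idagu* is /u/, which is a high vowel, so the suffix is -mu, giving *idagumu*.

dazhaag, idagumu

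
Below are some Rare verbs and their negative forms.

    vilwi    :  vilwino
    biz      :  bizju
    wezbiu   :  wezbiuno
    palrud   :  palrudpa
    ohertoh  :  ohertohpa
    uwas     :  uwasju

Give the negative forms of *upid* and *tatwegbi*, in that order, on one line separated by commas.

upidpa, tatwegbino

The pattern is sibilance of the final sound: -ju when the stem ends in a sibilant (*biz*, *uwas*); -pa when the stem ends in a non-sibilant consonant (*palrud*, *ohertoh*); -no when the stem ends in a vowel (*vilwi*, *wezbiu*).
Since the final sound of *upid* is /d/ (a non-sibilant consonant), it takes -pa, giving *upidpa*.
*tatwegbi* — final sound /i/ (a vowel) → -no → *tatwegbino*.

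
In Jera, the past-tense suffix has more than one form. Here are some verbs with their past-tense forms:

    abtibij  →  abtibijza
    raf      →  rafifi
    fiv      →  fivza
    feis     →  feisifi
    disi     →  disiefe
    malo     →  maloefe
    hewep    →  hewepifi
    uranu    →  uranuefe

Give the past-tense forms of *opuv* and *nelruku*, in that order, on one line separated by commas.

opuvza, nelrukuefe

The alternation tracks the final sound of the stem — -ifi when the stem ends in a voiceless consonant (*raf*, *feis*, *hewep*); -za when the stem ends in a voiced consonant (*abtibij*, *fiv*); -efe when the stem ends in a vowel (*disi*, *malo*, *uranu*).
The final sound of *opuv* is /v/, which is a voiced consonant, so the suffix is -za, giving *opuvza*.
*nelruku*: final sound = /u/, a vowel → -efe → *nelrukuefe*.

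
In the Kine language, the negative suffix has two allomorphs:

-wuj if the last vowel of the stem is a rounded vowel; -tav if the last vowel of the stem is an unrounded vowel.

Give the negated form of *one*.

onetav

*one*: last vowel = /e/, an unrounded vowel → -tav → *onetav*.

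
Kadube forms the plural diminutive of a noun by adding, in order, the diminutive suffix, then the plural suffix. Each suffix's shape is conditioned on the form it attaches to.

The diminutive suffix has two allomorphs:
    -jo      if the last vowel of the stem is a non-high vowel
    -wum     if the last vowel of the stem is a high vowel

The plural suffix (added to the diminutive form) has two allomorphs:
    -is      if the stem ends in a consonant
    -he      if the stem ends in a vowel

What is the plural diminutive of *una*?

unajohe

*una*: last vowel = /a/, a non-high vowel → -jo → *unajo*.
The diminutive form *unajo* — final sound /o/ (a vowel) → -he → *unajohe*.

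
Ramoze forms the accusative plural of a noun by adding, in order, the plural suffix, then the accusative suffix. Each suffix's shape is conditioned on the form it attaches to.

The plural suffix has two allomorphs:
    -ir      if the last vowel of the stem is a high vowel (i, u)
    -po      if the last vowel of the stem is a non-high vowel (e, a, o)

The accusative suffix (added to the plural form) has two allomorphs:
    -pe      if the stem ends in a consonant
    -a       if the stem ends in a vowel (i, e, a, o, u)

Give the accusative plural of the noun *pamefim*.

pamefimirpe

Since the last vowel of *pamefim* is /i/ (a high vowel), it takes -ir, giving *pamefimir*.
The plural form *pamefimir* — final sound /r/ (a consonant) → -pe → *pamefimirpe*.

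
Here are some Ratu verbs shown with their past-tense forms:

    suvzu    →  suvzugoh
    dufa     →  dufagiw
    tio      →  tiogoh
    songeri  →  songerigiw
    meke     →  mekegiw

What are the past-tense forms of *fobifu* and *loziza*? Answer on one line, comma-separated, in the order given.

fobifugoh, lozizagiw

Looking at the last vowel of each stem: -goh when the last vowel of the stem is a rounded vowel (*suvzu*, *tio*); -giw when the last vowel of the stem is an unrounded vowel (*dufa*, *songeri*, *meke*).
The last vowel of *fobifu* is /u/, which is a rounded vowel, so the suffix is -goh, giving *fobifugoh*.
*loziza* — last vowel /a/ (an unrounded vowel) → -giw → *lozizagiw*.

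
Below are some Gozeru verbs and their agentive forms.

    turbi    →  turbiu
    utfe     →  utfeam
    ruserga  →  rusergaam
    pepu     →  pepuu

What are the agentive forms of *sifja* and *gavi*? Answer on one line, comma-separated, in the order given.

The alternation tracks the last vowel of the stem — -u when the last vowel of the stem is a high vowel (*turbi*, *pepu*); -am when the last vowel of the stem is a non-high vowel (*utfe*, *ruserga*).
*sifja* — last vowel /a/ (a non-high vowel) → -am → *sifjaam*.
*gavi* — last vowel /i/ (a high vowel) → -u → *gaviu*.

sifjaam, gaviu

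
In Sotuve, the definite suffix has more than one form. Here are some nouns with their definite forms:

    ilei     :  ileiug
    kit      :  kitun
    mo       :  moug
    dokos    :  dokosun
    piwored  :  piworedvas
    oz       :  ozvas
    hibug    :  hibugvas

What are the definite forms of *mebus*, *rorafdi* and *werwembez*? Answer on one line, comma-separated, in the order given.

The suffix is conditioned by the final sound: -un when the stem ends in a voiceless consonant (*kit*, *dokos*); -vas when the stem ends in a voiced consonant (*piwored*, *oz*, *hibug*); -ug when the stem ends in a vowel (*ilei*, *mo*).
The final sound of *mebus* is /s/, which is a voiceless consonant, so the suffix is -un, giving *mebusun*.
*rorafdi* — final sound /i/ (a vowel) → -ug → *rorafdiug*.
*werwembez* — final sound /z/ (a voiced consonant) → -vas → *werwembezvas*.

mebusun, rorafdiug, werwembezvas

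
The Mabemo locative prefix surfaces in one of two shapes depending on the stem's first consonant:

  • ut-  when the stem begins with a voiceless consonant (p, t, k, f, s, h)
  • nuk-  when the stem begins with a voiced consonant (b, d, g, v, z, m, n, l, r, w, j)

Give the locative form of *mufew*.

nukmufew

Since the first consonant of *mufew* is /m/ (voiced), it takes nuk-, giving *nukmufew*.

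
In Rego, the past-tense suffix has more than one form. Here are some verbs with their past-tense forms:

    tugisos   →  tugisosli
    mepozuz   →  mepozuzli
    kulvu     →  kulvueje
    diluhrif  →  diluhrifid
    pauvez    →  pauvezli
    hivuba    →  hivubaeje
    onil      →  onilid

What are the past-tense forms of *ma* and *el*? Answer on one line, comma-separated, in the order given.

maeje, elid

The pattern is sibilance of the final sound: -li when the stem ends in a sibilant (*tugisos*, *mepozuz*, *pauvez*); -id when the stem ends in a non-sibilant consonant (*diluhrif*, *onil*); -eje when the stem ends in a vowel (*kulvu*, *hivuba*).
Since the final sound of *ma* is /a/ (a vowel), it takes -eje, giving *maeje*.
*el* — final sound /l/ (a non-sibilant consonant) → -id → *elid*.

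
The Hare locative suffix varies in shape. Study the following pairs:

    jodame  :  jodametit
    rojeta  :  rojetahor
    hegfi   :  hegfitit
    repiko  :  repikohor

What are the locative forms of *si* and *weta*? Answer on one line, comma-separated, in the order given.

sitit, wetahor

The pattern is front/back vowel harmony: -tit when the last vowel of the stem is a front vowel (*jodame*, *hegfi*); -hor when the last vowel of the stem is a back vowel (*rojeta*, *repiko*).
*si* — last vowel /i/ (a front vowel) → -tit → *sitit*.
Since the last vowel of *weta* is /a/ (a back vowel), it takes -hor, giving *wetahor*.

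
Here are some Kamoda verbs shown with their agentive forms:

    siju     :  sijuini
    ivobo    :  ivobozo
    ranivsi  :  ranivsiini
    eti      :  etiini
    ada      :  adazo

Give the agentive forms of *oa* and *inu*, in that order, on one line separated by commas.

oazo, inuini

The suffix is conditioned by the last vowel: -ini when the last vowel of the stem is a high vowel (*siju*, *ranivsi*, *eti*); -zo when the last vowel of the stem is a non-high vowel (*ivobo*, *ada*).
The last vowel of *oa* is /a/, which is a non-high vowel, so the suffix is -zo, giving *oazo*.
Since the last vowel of *inu* is /u/ (a high vowel), it takes -ini, giving *inuini*.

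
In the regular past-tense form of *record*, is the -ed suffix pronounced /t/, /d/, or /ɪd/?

The stem *record* ends in /t/ or /d/.
The -ed suffix is realized as /ɪd/ after /t, d/; as /t/ after other voiceless consonants; and as /d/ after other voiced sounds.
So -ed on *record* is pronounced /ɪd/.

/ɪd/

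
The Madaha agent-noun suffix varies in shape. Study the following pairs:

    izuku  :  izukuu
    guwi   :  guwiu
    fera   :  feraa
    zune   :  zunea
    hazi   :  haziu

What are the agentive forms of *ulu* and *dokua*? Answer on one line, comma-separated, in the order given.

uluu, dokuaa

The alternation tracks the last vowel of the stem — -u when the last vowel of the stem is a high vowel (*izuku*, *guwi*, *hazi*); -a when the last vowel of the stem is a non-high vowel (*fera*, *zune*).
*ulu* — last vowel /u/ (a high vowel) → -u → *uluu*.
*dokua*: last vowel = /a/, a non-high vowel → -a → *dokuaa*.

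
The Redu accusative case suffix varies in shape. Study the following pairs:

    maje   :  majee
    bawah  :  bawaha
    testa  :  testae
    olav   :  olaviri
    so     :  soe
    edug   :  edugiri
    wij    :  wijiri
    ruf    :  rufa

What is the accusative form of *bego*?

begoe

The alternation tracks the final sound of the stem — -a when the stem ends in a voiceless consonant (*bawah*, *ruf*); -iri when the stem ends in a voiced consonant (*olav*, *edug*, *wij*); -e when the stem ends in a vowel (*maje*, *testa*, *so*).
*bego*: final sound = /o/, a vowel → -e → *begoe*.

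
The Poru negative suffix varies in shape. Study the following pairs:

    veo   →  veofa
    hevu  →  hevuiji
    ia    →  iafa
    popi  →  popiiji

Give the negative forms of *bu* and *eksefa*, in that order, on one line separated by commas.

buiji, eksefafa

The alternation tracks the last vowel of the stem — -iji when the last vowel of the stem is a high vowel (*hevu*, *popi*); -fa when the last vowel of the stem is a non-high vowel (*veo*, *ia*).
*bu*: last vowel = /u/, a high vowel → -iji → *buiji*.
*eksefa* — last vowel /a/ (a non-high vowel) → -fa → *eksefafa*.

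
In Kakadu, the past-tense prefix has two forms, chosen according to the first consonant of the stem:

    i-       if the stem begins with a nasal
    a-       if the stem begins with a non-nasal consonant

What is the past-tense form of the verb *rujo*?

*rujo* — first consonant /r/ (non-nasal) → a- → *arujo*.

arujo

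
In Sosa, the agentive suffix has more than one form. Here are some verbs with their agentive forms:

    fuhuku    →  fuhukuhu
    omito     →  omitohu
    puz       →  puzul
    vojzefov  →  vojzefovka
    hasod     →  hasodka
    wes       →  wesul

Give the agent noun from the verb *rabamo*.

The alternation tracks the final sound of the stem — -ul when the stem ends in a sibilant (*puz*, *wes*); -ka when the stem ends in a non-sibilant consonant (*vojzefov*, *hasod*); -hu when the stem ends in a vowel (*fuhuku*, *omito*).
*rabamo* — final sound /o/ (a vowel) → -hu → *rabamohu*.

rabamohu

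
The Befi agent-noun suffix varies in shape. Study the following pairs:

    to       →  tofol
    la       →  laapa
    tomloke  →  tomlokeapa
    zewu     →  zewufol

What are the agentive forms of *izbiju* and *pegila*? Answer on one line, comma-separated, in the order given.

The suffix is conditioned by the last vowel: -fol when the last vowel of the stem is a rounded vowel (*to*, *zewu*); -apa when the last vowel of the stem is an unrounded vowel (*la*, *tomloke*).
Since the last vowel of *izbiju* is /u/ (a rounded vowel), it takes -fol, giving *izbijufol*.
The last vowel of *pegila* is /a/, which is an unrounded vowel, so the suffix is -apa, giving *pegilaapa*.

izbijufol, pegilaapa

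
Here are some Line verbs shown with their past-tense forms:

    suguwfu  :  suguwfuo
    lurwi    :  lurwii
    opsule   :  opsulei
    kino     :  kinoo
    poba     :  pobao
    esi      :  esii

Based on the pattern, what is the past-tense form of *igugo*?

igugoo

The alternation tracks the last vowel of the stem — -i when the last vowel of the stem is a front vowel (*lurwi*, *opsule*, *esi*); -o when the last vowel of the stem is a back vowel (*suguwfu*, *kino*, *poba*).
The last vowel of *igugo* is /o/, which is a back vowel, so the suffix is -o, giving *igugoo*.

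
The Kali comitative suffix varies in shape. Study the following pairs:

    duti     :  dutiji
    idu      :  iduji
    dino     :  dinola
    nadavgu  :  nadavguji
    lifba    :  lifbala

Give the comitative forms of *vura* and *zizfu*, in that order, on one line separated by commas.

The suffix is conditioned by the last vowel: -ji when the last vowel of the stem is a high vowel (*duti*, *idu*, *nadavgu*); -la when the last vowel of the stem is a non-high vowel (*dino*, *lifba*).
The last vowel of *vura* is /a/, which is a non-high vowel, so the suffix is -la, giving *vurala*.
*zizfu*: last vowel = /u/, a high vowel → -ji → *zizfuji*.

vurala, zizfuji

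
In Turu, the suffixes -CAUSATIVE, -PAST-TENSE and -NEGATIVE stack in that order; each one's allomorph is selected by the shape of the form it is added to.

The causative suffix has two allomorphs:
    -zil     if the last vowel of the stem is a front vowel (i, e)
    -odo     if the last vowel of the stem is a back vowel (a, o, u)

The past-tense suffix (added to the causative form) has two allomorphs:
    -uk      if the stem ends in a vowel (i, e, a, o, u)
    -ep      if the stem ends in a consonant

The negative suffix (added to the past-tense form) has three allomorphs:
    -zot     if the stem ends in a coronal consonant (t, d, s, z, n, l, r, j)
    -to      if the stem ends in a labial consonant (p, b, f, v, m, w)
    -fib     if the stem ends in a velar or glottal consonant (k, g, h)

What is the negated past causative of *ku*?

kuodoukfib

*ku* — last vowel /u/ (a back vowel) → -odo → *kuodo*.
The causative form *kuodo* — final sound /o/ (a vowel) → -uk → *kuodouk*.
The final consonant of the past-tense form *kuodouk* is /k/, which is velar/glottal, so the negative suffix is -fib, giving *kuodoukfib*.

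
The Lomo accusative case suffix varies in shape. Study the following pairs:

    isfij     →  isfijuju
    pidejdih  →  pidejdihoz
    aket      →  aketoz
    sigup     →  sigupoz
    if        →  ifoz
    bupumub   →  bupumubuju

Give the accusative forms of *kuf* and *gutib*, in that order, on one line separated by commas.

The pattern is voicing of the final consonant: -oz when the stem ends in a voiceless consonant (*pidejdih*, *aket*, *sigup*, *if*); -uju when the stem ends in a voiced consonant (*isfij*, *bupumub*).
The final consonant of *kuf* is /f/, which is voiceless, so the suffix is -oz, giving *kufoz*.
The final consonant of *gutib* is /b/, which is voiced, so the suffix is -uju, giving *gutibuju*.

kufoz, gutibuju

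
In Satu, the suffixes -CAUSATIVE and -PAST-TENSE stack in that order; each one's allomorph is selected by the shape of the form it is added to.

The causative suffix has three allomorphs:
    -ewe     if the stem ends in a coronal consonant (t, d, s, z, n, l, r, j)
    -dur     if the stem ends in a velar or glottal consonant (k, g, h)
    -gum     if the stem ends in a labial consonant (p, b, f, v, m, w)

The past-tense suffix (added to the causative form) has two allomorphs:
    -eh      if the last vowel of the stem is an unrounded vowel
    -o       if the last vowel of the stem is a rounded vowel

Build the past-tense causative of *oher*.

ohereweeh

*oher* — final consonant /r/ (coronal) → -ewe → *oherewe*.
Since the last vowel of the causative form *oherewe* is /e/ (an unrounded vowel), it takes -eh, giving *ohereweeh*.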